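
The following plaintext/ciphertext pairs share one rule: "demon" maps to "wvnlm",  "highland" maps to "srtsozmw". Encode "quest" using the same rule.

Each pair mirrors across the alphabet (d↔w, e↔v, m↔n): positions sum to 25. Each letter is replaced by its mirror in the alphabet: a↔z, b↔y, c↔x, and so on (the Atbash cipher).
Applying it to quest: q↔j, u↔f, e↔v, s↔h, t↔g.

jfvhg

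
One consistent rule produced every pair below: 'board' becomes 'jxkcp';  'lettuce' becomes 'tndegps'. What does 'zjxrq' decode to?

In board: b→j is +8, o→x is +9, a→k is +10, r→c is +11 — the shift increases by 1 each position. The shift increases by 1 at each position, starting from +8: 8, 9, 10, ….
Decoding zjxrq: z−8=r, j−9=a, x−10=n, r−11=g, q−12=e.

range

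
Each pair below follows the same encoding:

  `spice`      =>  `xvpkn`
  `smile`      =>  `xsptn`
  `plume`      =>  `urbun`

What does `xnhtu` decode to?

shall

In spice: s→x is +5, p→v is +6, i→p is +7, c→k is +8 — the shift increases by 1 each position. Letter i (0-indexed) is shifted by i+5, so successive shifts are 5, 6, 7, ….
Decoding xnhtu: x−5=s, n−6=h, h−7=a, t−8=l, u−9=l.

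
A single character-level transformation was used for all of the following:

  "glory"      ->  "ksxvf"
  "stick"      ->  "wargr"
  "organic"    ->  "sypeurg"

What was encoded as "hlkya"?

debut

Shifts by position in glory: pos 0: g→k (+4), pos 1: l→s (+7), pos 2: o→x (+9), pos 3: r→v (+4), pos 4: y→f (+7) — repeating every 3. The shifts repeat in a cycle of length 3: positions 0,1,… shift by +4, +7, +9, then the pattern repeats.
Reversing it on hlkya: h−4=d, l−7=e, k−9=b, y−4=u, a−7=t.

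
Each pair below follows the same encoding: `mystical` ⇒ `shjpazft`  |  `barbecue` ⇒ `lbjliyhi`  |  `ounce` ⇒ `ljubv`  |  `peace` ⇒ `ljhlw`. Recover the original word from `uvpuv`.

onion

The output letters match the input read backwards, each shifted +7: mystical reversed is lacitsym. Two steps: reverse the string, then apply a Caesar shift of +7.
Reversing it on uvpuv: shift back: u−7=n, v−7=o, p−7=i, u−7=n, v−7=o → noino; then reverse → onion.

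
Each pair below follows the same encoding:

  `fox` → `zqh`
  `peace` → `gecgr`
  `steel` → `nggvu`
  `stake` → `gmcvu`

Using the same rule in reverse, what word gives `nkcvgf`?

The output letters match the input read backwards, each shifted +2: fox reversed is xof. Read the word backwards and shift each letter +2.
Decoding nkcvgf: shift back: n−2=l, k−2=i, c−2=a, v−2=t, g−2=e, f−2=d → liated; then reverse → detail.

detail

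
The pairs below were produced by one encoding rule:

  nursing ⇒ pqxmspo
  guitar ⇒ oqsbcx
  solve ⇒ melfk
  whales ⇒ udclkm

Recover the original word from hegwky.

n(13)→p(15) and u(20)→q(16) fit y≡15x+2 (mod 26); the inverse of 15 mod 26 is 7. Treating letters as 0–25, the rule is x ↦ 15x + 2 (mod 26).
Decoding hegwky: h(7)→7·(7−2)≡9=j; e(4)→7·(4−2)≡14=o; g(6)→7·(6−2)≡2=c; w(22)→7·(22−2)≡10=k; k(10)→7·(10−2)≡4=e; y(24)→7·(24−2)≡24=y (all mod 26).

jockey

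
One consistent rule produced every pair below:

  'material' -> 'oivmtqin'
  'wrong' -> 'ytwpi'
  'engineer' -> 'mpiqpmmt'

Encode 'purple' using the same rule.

The shift depends on letter class: consonant m→o is +2, but vowel a→i is +8. The rule splits by letter class: vowels +8, consonants +2.
Applying it to purple: p(cons)+2=r, u(vowel)+8=c, r(cons)+2=t, p(cons)+2=r, l(cons)+2=n, e(vowel)+8=m.

rctrnm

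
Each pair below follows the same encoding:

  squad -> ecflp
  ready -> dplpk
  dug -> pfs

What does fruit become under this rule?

The shift depends on letter class: consonant s→e is +12, but vowel u→f is +11. Vowels shift forward by 11 and consonants shift forward by 12.
On fruit: f(cons)+12=r, r(cons)+12=d, u(vowel)+11=f, i(vowel)+11=t, t(cons)+12=f.

rdftf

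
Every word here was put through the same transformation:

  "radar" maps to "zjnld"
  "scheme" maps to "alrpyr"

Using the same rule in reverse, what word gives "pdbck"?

hurry

The shift increases by 1 at each position, starting from +8: 8, 9, 10, ….
Undoing it on pdbck: p−8=h, d−9=u, b−10=r, c−11=r, k−12=y.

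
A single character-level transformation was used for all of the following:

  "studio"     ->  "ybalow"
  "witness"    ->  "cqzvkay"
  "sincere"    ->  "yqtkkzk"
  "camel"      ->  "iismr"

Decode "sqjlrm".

A repeating key of period 2 is used — shifts +6, +8 over and over.
Decoding sqjlrm: s−6=m, q−8=i, j−6=d, l−8=d, r−6=l, m−8=e.

middle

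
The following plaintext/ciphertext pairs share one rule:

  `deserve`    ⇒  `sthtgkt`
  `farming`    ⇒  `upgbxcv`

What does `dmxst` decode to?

oxide

Compare letters: d→s is +15, e→t is +15, s→h is +15 — a constant shift. Every letter moves 15 places later in the alphabet, wrapping around z→a.
Undoing it on dmxst: d−15=o, m−15=x, x−15=i, s−15=d, t−15=e.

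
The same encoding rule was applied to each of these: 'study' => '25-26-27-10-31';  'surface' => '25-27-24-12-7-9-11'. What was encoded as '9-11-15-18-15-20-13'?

ceiling

s is letter #19 and maps to 25: an offset of 6. The number is (letter's place in the alphabet, a=1) + 6.
Reversing it on 9-11-15-18-15-20-13: 9→(9−6)÷1=3=c, 11→(11−6)÷1=5=e, 15→(15−6)÷1=9=i, 18→(18−6)÷1=12=l, 15→(15−6)÷1=9=i, 20→(20−6)÷1=14=n, 13→(13−6)÷1=7=g.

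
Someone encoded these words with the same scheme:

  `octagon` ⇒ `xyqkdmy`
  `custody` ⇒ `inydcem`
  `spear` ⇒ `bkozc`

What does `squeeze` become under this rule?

ojooeac

The word is reversed, then every letter is shifted forward by 10.
For squeeze: reverse → ezeeuqs; then shift: e+10=o, z+10=j, e+10=o, e+10=o, u+10=e, q+10=a, s+10=c.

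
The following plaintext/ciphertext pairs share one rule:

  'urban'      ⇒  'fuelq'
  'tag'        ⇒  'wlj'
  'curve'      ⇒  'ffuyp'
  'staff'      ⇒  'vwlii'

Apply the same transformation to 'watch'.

zlwfk

The shift depends on letter class: consonant r→u is +3, but vowel u→f is +11. The rule splits by letter class: vowels +11, consonants +3.
On watch: w(cons)+3=z, a(vowel)+11=l, t(cons)+3=w, c(cons)+3=f, h(cons)+3=k.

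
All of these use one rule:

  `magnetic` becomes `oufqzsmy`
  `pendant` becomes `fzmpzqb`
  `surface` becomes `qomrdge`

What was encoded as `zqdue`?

siren

The word is reversed, then every letter is shifted forward by 12.
Reversing it on zqdue: shift back: z−12=n, q−12=e, d−12=r, u−12=i, e−12=s → neris; then reverse → siren.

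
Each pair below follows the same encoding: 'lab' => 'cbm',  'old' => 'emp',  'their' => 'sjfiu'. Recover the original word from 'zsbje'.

diary

The word is reversed, then every letter is shifted forward by 1.
Undoing it on zsbje: shift back: z−1=y, s−1=r, b−1=a, j−1=i, e−1=d → yraid; then reverse → diary.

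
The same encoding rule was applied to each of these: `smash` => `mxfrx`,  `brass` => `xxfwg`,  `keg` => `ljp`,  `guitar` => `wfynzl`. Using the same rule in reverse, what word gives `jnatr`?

The output letters match the input read backwards, each shifted +5: smash reversed is hsams. The word is reversed, then every letter is shifted forward by 5.
Reversing it on jnatr: shift back: j−5=e, n−5=i, a−5=v, t−5=o, r−5=m → eivom; then reverse → movie.

movie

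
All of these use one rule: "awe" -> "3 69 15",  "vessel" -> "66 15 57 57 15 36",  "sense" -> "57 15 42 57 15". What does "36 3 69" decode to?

law

a(#1)→3 and w(#23)→69: differences scale by 3, so n = 3·pos + 0. Each letter becomes 3×(its alphabet position, a=1..z=26).
Decoding 36 3 69: 36→(36−0)÷3=12=l, 3→(3−0)÷3=1=a, 69→(69−0)÷3=23=w.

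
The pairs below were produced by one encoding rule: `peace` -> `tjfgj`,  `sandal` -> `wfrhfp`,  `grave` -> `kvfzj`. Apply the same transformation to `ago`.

The shift depends on letter class: consonant p→t is +4, but vowel e→j is +5. The rule splits by letter class: vowels +5, consonants +4.
Applying it to ago: a(vowel)+5=f, g(cons)+4=k, o(vowel)+5=t.

fkt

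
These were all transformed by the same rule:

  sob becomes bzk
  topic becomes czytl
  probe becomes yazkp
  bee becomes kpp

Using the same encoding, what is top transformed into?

The shift depends on letter class: consonant s→b is +9, but vowel o→z is +11. Vowels shift forward by 11 and consonants shift forward by 9.
Applying it to top: t(cons)+9=c, o(vowel)+11=z, p(cons)+9=y.

czy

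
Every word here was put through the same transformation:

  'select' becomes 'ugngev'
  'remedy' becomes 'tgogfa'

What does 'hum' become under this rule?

jwo

Compare letters: s→u is +2, e→g is +2, l→n is +2 — a constant shift. It's a constant shift of +2 (ROT2).
Applying it to hum: h+2=j, u+2=w, m+2=o.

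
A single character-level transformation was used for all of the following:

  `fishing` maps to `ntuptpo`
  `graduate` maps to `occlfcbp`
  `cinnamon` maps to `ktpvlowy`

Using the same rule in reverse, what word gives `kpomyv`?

cement

A repeating key of period 3 is used — shifts +8, +11, +2 over and over.
Decoding kpomyv: k−8=c, p−11=e, o−2=m, m−8=e, y−11=n, v−2=t.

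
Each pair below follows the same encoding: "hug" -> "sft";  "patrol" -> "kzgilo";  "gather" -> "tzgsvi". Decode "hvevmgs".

This is the alphabet-reversal cipher (Atbash): a becomes z, b becomes y, etc.
Undoing it on hvevmgs: h↔s, v↔e, e↔v, v↔e, m↔n, g↔t, s↔h.

seventh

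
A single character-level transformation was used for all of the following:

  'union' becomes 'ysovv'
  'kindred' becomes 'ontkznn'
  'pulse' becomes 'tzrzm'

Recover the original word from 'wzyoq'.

sushi

In union: u→y is +4, n→s is +5, i→o is +6, o→v is +7 — the shift increases by 1 each position. Each letter shifts forward by (position + 4), i.e. 4, 5, 6, … — the shift grows by one for each successive letter.
Decoding wzyoq: w−4=s, z−5=u, y−6=s, o−7=h, q−8=i.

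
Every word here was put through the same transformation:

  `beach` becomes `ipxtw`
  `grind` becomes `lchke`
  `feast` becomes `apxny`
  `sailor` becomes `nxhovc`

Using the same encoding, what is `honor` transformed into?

wvkvc

b(1)→i(8) and e(4)→p(15) fit y≡11x+23 (mod 26); the inverse of 11 mod 26 is 19. Each letter's alphabet position (a=0..z=25) is mapped through 11·x+23 mod 26 — an affine cipher.
Applying it to honor: h(7)→11·7+23≡22=w; o(14)→11·14+23≡21=v; n(13)→11·13+23≡10=k; o(14)→11·14+23≡21=v; r(17)→11·17+23≡2=c (all mod 26).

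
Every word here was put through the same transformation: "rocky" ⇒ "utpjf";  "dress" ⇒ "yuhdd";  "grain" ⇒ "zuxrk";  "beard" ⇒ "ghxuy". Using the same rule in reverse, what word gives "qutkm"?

front

r(17)→u(20) and o(14)→t(19) fit y≡9x+23 (mod 26); the inverse of 9 mod 26 is 3. Each letter's alphabet position (a=0..z=25) is mapped through 9·x+23 mod 26 — an affine cipher.
Decoding qutkm: q(16)→3·(16−23)≡5=f; u(20)→3·(20−23)≡17=r; t(19)→3·(19−23)≡14=o; k(10)→3·(10−23)≡13=n; m(12)→3·(12−23)≡19=t (all mod 26).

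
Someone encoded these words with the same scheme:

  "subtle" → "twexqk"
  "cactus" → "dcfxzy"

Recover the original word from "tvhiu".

In subtle: s→t is +1, u→w is +2, b→e is +3, t→x is +4 — the shift increases by 1 each position. Letter i (0-indexed) is shifted by i+1, so successive shifts are 1, 2, 3, ….
Decoding tvhiu: t−1=s, v−2=t, h−3=e, i−4=e, u−5=p.

steep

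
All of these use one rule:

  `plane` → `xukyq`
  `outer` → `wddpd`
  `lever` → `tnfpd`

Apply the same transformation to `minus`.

urxfe

Letter i (0-indexed) is shifted by i+8, so successive shifts are 8, 9, 10, ….
For minus: m+8=u, i+9=r, n+10=x, u+11=f, s+12=e.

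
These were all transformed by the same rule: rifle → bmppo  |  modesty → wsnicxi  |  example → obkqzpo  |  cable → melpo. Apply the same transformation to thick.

Shifts by position in rifle: pos 0: r→b (+10), pos 1: i→m (+4), pos 2: f→p (+10), pos 3: l→p (+4) — repeating every 2. A repeating key of period 2 is used — shifts +10, +4 over and over.
Applying it to thick: t+10=d, h+4=l, i+10=s, c+4=g, k+10=u.

dlsgu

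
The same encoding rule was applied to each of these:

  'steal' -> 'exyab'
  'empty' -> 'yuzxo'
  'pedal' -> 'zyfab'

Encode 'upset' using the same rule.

s(18)→e(4) and t(19)→x(23) fit y≡19x+0 (mod 26); the inverse of 19 mod 26 is 11. Each letter's alphabet position (a=0..z=25) is mapped through 19·x+0 mod 26 — an affine cipher.
For upset: u(20)→19·20+0≡16=q; p(15)→19·15+0≡25=z; s(18)→19·18+0≡4=e; e(4)→19·4+0≡24=y; t(19)→19·19+0≡23=x (all mod 26).

qzeyx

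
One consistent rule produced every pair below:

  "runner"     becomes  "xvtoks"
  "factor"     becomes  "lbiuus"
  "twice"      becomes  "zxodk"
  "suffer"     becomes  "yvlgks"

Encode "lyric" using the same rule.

The shifts repeat in a cycle of length 2: positions 0,1,… shift by +6, +1, then the pattern repeats.
On lyric: l+6=r, y+1=z, r+6=x, i+1=j, c+6=i.

rzxji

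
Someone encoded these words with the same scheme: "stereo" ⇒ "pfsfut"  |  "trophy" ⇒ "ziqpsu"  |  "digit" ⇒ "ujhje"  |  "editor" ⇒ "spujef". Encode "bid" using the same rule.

ejc

The word is reversed, then every letter is shifted forward by 1.
On bid: reverse → dib; then shift: d+1=e, i+1=j, b+1=c.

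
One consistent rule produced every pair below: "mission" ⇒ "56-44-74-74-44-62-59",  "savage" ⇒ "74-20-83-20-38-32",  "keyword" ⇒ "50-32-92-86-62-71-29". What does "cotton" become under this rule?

26-62-77-77-62-59

m(#13)→56 and i(#9)→44: differences scale by 3, so n = 3·pos + 17. Each letter becomes 3×(its alphabet position, a=1..z=26) + 17.
For cotton: c=3→26, o=15→62, t=20→77, t=20→77, o=15→62, n=14→59.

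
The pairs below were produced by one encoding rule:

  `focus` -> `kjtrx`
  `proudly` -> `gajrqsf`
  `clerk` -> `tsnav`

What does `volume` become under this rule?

This is an affine cipher: with a=0,…,z=25, each position x becomes (23x+25) mod 26.
For volume: v(21)→23·21+25≡14=o; o(14)→23·14+25≡9=j; l(11)→23·11+25≡18=s; u(20)→23·20+25≡17=r; m(12)→23·12+25≡15=p; e(4)→23·4+25≡13=n (all mod 26).

ojsrpn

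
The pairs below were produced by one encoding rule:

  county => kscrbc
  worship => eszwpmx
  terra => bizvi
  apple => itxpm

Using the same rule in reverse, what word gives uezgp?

Shifts by position in county: pos 0: c→k (+8), pos 1: o→s (+4), pos 2: u→c (+8), pos 3: n→r (+4) — repeating every 2. The shifts repeat in a cycle of length 2: positions 0,1,… shift by +8, +4, then the pattern repeats.
Reversing it on uezgp: u−8=m, e−4=a, z−8=r, g−4=c, p−8=h.

march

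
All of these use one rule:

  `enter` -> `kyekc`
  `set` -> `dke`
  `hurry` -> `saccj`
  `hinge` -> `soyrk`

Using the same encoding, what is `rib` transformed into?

com

The shift depends on letter class: consonant n→y is +11, but vowel e→k is +6. The rule splits by letter class: vowels +6, consonants +11.
Applying it to rib: r(cons)+11=c, i(vowel)+6=o, b(cons)+11=m.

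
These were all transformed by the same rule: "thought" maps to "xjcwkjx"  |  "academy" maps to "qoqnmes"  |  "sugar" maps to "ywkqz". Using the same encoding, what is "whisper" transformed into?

This is an affine cipher: with a=0,…,z=25, each position x becomes (25x+16) mod 26.
For whisper: w(22)→25·22+16≡20=u; h(7)→25·7+16≡9=j; i(8)→25·8+16≡8=i; s(18)→25·18+16≡24=y; p(15)→25·15+16≡1=b; e(4)→25·4+16≡12=m; r(17)→25·17+16≡25=z (all mod 26).

ujiybmz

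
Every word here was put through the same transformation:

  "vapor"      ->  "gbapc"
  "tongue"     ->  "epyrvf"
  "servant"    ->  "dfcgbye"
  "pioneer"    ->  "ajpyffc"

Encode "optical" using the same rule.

paejnbw

The shift depends on letter class: consonant v→g is +11, but vowel a→b is +1. Two shifts are in play — +1 for a/e/i/o/u, +11 for every other letter.
Applying it to optical: o(vowel)+1=p, p(cons)+11=a, t(cons)+11=e, i(vowel)+1=j, c(cons)+11=n, a(vowel)+1=b, l(cons)+11=w.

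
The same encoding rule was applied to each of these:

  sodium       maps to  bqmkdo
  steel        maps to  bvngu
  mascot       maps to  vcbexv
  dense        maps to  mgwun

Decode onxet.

flock

Shifts by position in sodium: pos 0: s→b (+9), pos 1: o→q (+2), pos 2: d→m (+9), pos 3: i→k (+2) — repeating every 2. A repeating key of period 2 is used — shifts +9, +2 over and over.
Undoing it on onxet: o−9=f, n−2=l, x−9=o, e−2=c, t−9=k.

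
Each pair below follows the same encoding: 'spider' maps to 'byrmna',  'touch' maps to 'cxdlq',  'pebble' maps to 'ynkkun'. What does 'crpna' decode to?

Compare letters: s→b is +9, p→y is +9, i→r is +9 — a constant shift. Each letter is shifted forward by 9 in the alphabet (a Caesar shift of +9).
Decoding crpna: c−9=t, r−9=i, p−9=g, n−9=e, a−9=r.

tiger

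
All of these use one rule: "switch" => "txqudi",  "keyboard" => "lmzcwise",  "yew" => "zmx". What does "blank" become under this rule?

The shift depends on letter class: consonant s→t is +1, but vowel i→q is +8. The rule splits by letter class: vowels +8, consonants +1.
On blank: b(cons)+1=c, l(cons)+1=m, a(vowel)+8=i, n(cons)+1=o, k(cons)+1=l.

cmiol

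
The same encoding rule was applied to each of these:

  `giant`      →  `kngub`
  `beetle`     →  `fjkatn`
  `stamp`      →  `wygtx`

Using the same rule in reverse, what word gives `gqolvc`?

client

In giant: g→k is +4, i→n is +5, a→g is +6, n→u is +7 — the shift increases by 1 each position. The shift increases by 1 at each position, starting from +4: 4, 5, 6, ….
Undoing it on gqolvc: g−4=c, q−5=l, o−6=i, l−7=e, v−8=n, c−9=t.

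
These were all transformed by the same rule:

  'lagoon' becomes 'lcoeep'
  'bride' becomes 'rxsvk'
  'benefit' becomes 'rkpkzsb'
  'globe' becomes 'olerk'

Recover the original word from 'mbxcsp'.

l(11)→l(11) and a(0)→c(2) fit y≡15x+2 (mod 26); the inverse of 15 mod 26 is 7. Treating letters as 0–25, the rule is x ↦ 15x + 2 (mod 26).
Reversing it on mbxcsp: m(12)→7·(12−2)≡18=s; b(1)→7·(1−2)≡19=t; x(23)→7·(23−2)≡17=r; c(2)→7·(2−2)≡0=a; s(18)→7·(18−2)≡8=i; p(15)→7·(15−2)≡13=n (all mod 26).

strain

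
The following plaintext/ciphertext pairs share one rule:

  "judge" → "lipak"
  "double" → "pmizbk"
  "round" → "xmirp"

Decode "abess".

glass

j(9)→l(11) and u(20)→i(8) fit y≡21x+4 (mod 26); the inverse of 21 mod 26 is 5. Each letter's alphabet position (a=0..z=25) is mapped through 21·x+4 mod 26 — an affine cipher.
Reversing it on abess: a(0)→5·(0−4)≡6=g; b(1)→5·(1−4)≡11=l; e(4)→5·(4−4)≡0=a; s(18)→5·(18−4)≡18=s; s(18)→5·(18−4)≡18=s (all mod 26).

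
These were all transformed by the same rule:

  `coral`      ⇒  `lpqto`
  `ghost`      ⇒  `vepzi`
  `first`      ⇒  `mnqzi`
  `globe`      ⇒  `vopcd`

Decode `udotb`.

delay

c(2)→l(11) and o(14)→p(15) fit y≡9x+19 (mod 26); the inverse of 9 mod 26 is 3. This is an affine cipher: with a=0,…,z=25, each position x becomes (9x+19) mod 26.
Reversing it on udotb: u(20)→3·(20−19)≡3=d; d(3)→3·(3−19)≡4=e; o(14)→3·(14−19)≡11=l; t(19)→3·(19−19)≡0=a; b(1)→3·(1−19)≡24=y (all mod 26).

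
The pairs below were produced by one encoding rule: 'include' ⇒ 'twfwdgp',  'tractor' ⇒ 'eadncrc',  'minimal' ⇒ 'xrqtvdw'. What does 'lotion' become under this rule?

The shifts repeat in a cycle of length 3: positions 0,1,… shift by +11, +9, +3, then the pattern repeats.
On lotion: l+11=w, o+9=x, t+3=w, i+11=t, o+9=x, n+3=q.

wxwtxq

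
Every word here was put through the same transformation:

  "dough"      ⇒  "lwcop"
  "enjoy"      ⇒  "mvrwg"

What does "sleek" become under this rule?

It's a constant shift of +8 (ROT8).
Applying it to sleek: s+8=a, l+8=t, e+8=m, e+8=m, k+8=s.

atmms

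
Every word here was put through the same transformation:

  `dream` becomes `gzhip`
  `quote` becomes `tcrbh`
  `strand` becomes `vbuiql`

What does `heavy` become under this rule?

Shifts by position in dream: pos 0: d→g (+3), pos 1: r→z (+8), pos 2: e→h (+3), pos 3: a→i (+8) — repeating every 2. A repeating key of period 2 is used — shifts +3, +8 over and over.
Applying it to heavy: h+3=k, e+8=m, a+3=d, v+8=d, y+3=b.

kmddb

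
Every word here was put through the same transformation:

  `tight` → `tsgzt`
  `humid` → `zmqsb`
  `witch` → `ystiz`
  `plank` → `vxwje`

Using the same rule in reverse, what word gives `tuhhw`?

t(19)→t(19) and i(8)→s(18) fit y≡19x+22 (mod 26); the inverse of 19 mod 26 is 11. This is an affine cipher: with a=0,…,z=25, each position x becomes (19x+22) mod 26.
Decoding tuhhw: t(19)→11·(19−22)≡19=t; u(20)→11·(20−22)≡4=e; h(7)→11·(7−22)≡17=r; h(7)→11·(7−22)≡17=r; w(22)→11·(22−22)≡0=a (all mod 26).

terra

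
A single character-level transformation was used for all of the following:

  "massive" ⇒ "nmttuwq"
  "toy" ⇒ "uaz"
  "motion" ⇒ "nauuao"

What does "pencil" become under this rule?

qqodum

Vowels shift forward by 12 and consonants shift forward by 1.
For pencil: p(cons)+1=q, e(vowel)+12=q, n(cons)+1=o, c(cons)+1=d, i(vowel)+12=u, l(cons)+1=m.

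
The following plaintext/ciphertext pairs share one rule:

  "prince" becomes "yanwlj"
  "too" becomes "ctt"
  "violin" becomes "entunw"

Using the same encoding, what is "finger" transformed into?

The shift depends on letter class: consonant p→y is +9, but vowel i→n is +5. Vowels shift forward by 5 and consonants shift forward by 9.
On finger: f(cons)+9=o, i(vowel)+5=n, n(cons)+9=w, g(cons)+9=p, e(vowel)+5=j, r(cons)+9=a.

onwpja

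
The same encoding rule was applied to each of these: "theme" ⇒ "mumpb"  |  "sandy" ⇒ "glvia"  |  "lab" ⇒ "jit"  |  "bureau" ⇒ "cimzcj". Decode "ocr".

The word is reversed, then every letter is shifted forward by 8.
Decoding ocr: shift back: o−8=g, c−8=u, r−8=j → guj; then reverse → jug.

jug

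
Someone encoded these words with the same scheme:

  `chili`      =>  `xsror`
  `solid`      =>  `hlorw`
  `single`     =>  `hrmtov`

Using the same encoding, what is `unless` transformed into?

Each pair mirrors across the alphabet (c↔x, h↔s, i↔r): positions sum to 25. Each letter is replaced by its mirror in the alphabet: a↔z, b↔y, c↔x, and so on (the Atbash cipher).
On unless: u↔f, n↔m, l↔o, e↔v, s↔h, s↔h.

fmovhh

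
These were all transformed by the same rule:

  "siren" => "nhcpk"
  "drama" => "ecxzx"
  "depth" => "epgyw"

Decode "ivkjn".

bonus

Treating letters as 0–25, the rule is x ↦ 11x + 23 (mod 26).
Reversing it on ivkjn: i(8)→19·(8−23)≡1=b; v(21)→19·(21−23)≡14=o; k(10)→19·(10−23)≡13=n; j(9)→19·(9−23)≡20=u; n(13)→19·(13−23)≡18=s (all mod 26).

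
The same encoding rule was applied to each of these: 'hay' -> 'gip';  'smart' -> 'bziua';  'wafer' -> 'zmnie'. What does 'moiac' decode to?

The output letters match the input read backwards, each shifted +8: hay reversed is yah. Two steps: reverse the string, then apply a Caesar shift of +8.
Reversing it on moiac: shift back: m−8=e, o−8=g, i−8=a, a−8=s, c−8=u → egasu; then reverse → usage.

usage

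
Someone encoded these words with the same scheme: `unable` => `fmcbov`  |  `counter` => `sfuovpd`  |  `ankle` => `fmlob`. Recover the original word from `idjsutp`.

ostrich

The output letters match the input read backwards, each shifted +1: unable reversed is elbanu. The word is reversed, then every letter is shifted forward by 1.
Reversing it on idjsutp: shift back: i−1=h, d−1=c, j−1=i, s−1=r, u−1=t, t−1=s, p−1=o → hcirtso; then reverse → ostrich.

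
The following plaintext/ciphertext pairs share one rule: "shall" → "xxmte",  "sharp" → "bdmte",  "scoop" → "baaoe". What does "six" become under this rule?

The output letters match the input read backwards, each shifted +12: shall reversed is llahs. The word is reversed, then every letter is shifted forward by 12.
On six: reverse → xis; then shift: x+12=j, i+12=u, s+12=e.

jue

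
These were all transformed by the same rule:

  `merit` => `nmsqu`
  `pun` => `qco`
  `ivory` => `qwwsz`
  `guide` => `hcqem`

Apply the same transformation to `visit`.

wqtqu

The shift depends on letter class: consonant m→n is +1, but vowel e→m is +8. Two shifts are in play — +8 for a/e/i/o/u, +1 for every other letter.
On visit: v(cons)+1=w, i(vowel)+8=q, s(cons)+1=t, i(vowel)+8=q, t(cons)+1=u.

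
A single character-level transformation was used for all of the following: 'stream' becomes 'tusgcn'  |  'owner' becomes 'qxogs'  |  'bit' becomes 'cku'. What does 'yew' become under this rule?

Vowels shift forward by 2 and consonants shift forward by 1.
For yew: y(cons)+1=z, e(vowel)+2=g, w(cons)+1=x.

zgx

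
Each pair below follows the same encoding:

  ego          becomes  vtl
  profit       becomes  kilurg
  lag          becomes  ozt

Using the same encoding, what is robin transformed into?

ilyrm

Letters are reflected about the middle of the alphabet (position → 25−position): Atbash.
For robin: r↔i, o↔l, b↔y, i↔r, n↔m.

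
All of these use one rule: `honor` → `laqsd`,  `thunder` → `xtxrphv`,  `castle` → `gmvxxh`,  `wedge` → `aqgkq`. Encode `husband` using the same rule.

lgvfmqh

The shifts repeat in a cycle of length 3: positions 0,1,… shift by +4, +12, +3, then the pattern repeats.
For husband: h+4=l, u+12=g, s+3=v, b+4=f, a+12=m, n+3=q, d+4=h.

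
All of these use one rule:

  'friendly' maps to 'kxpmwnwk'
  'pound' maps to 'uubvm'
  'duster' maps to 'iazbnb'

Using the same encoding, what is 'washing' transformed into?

In friendly: f→k is +5, r→x is +6, i→p is +7, e→m is +8 — the shift increases by 1 each position. Letter i (0-indexed) is shifted by i+5, so successive shifts are 5, 6, 7, ….
On washing: w+5=b, a+6=g, s+7=z, h+8=p, i+9=r, n+10=x, g+11=r.

bgzprxr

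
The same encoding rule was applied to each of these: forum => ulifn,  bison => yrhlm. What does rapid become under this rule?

Each pair mirrors across the alphabet (f↔u, o↔l, r↔i): positions sum to 25. This is the alphabet-reversal cipher (Atbash): a becomes z, b becomes y, etc.
On rapid: r↔i, a↔z, p↔k, i↔r, d↔w.

izkrw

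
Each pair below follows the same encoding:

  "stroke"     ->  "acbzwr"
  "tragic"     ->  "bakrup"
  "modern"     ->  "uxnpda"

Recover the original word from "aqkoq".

The shift increases by 1 at each position, starting from +8: 8, 9, 10, ….
Undoing it on aqkoq: a−8=s, q−9=h, k−10=a, o−11=d, q−12=e.

shade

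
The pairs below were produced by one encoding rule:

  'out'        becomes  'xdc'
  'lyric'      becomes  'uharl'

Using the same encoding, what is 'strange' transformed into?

bcajwpn

Compare letters: o→x is +9, u→d is +9, t→c is +9 — a constant shift. It's a constant shift of +9 (ROT9).
Applying it to strange: s+9=b, t+9=c, r+9=a, a+9=j, n+9=w, g+9=p, e+9=n.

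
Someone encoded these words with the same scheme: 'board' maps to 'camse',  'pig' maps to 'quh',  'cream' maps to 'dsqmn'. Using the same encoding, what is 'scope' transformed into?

tdaqq

The shift depends on letter class: consonant b→c is +1, but vowel o→a is +12. Vowels shift forward by 12 and consonants shift forward by 1.
Applying it to scope: s(cons)+1=t, c(cons)+1=d, o(vowel)+12=a, p(cons)+1=q, e(vowel)+12=q.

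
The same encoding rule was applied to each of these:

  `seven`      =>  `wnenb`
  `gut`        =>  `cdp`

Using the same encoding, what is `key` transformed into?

hnt

Read the word backwards and shift each letter +9.
On key: reverse → yek; then shift: y+9=h, e+9=n, k+9=t.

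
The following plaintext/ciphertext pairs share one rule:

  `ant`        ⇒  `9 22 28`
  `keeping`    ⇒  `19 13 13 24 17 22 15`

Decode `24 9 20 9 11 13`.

Letters become their 1-based position plus 8 (so a→9, b→10, …).
Decoding 24 9 20 9 11 13: 24→(24−8)÷1=16=p, 9→(9−8)÷1=1=a, 20→(20−8)÷1=12=l, 9→(9−8)÷1=1=a, 11→(11−8)÷1=3=c, 13→(13−8)÷1=5=e.

palace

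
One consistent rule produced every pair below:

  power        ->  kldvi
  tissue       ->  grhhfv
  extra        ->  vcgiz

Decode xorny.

This is the alphabet-reversal cipher (Atbash): a becomes z, b becomes y, etc.
Undoing it on xorny: x↔c, o↔l, r↔i, n↔m, y↔b.

climb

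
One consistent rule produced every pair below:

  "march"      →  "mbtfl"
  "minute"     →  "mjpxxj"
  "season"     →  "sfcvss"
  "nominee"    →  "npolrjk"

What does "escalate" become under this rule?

In march: m→m is +0, a→b is +1, r→t is +2, c→f is +3 — the shift increases by 1 each position. Each letter shifts forward by its position index (0, 1, 2, …) — the shift grows by one for each successive letter.
On escalate: e+0=e, s+1=t, c+2=e, a+3=d, l+4=p, a+5=f, t+6=z, e+7=l.

etedpfzl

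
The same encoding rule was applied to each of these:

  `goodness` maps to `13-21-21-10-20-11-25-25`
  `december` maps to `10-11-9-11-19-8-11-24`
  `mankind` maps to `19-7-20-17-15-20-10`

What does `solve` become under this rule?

25-21-18-28-11

g is letter #7 and maps to 13: an offset of 6. Each letter is replaced by its alphabet position (a=1..z=26) + 6.
For solve: s=19→25, o=15→21, l=12→18, v=22→28, e=5→11.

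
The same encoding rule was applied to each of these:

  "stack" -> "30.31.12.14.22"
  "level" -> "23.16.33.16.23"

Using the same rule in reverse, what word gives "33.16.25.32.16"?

s is letter #19 and maps to 30: an offset of 11. The number is (letter's place in the alphabet, a=1) + 11.
Reversing it on 33.16.25.32.16: 33→(33−11)÷1=22=v, 16→(16−11)÷1=5=e, 25→(25−11)÷1=14=n, 32→(32−11)÷1=21=u, 16→(16−11)÷1=5=e.

venue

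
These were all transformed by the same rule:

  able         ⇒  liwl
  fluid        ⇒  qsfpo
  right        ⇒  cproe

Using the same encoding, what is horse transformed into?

svczp

It's a Vigenère-style cipher with numeric key [11,7]: position i shifts by key[i mod 2].
Applying it to horse: h+11=s, o+7=v, r+11=c, s+7=z, e+11=p.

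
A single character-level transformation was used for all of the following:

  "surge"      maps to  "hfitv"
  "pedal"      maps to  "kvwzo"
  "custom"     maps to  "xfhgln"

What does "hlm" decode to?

Each pair mirrors across the alphabet (s↔h, u↔f, r↔i): positions sum to 25. Letters are reflected about the middle of the alphabet (position → 25−position): Atbash.
Reversing it on hlm: h↔s, l↔o, m↔n.

son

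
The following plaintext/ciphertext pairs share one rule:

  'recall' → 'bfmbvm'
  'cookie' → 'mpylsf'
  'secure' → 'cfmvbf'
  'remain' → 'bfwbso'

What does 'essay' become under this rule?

A repeating key of period 2 is used — shifts +10, +1 over and over.
For essay: e+10=o, s+1=t, s+10=c, a+1=b, y+10=i.

otcbi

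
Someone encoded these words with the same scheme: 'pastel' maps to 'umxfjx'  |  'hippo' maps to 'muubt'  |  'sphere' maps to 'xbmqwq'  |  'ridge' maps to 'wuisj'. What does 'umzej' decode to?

Shifts by position in pastel: pos 0: p→u (+5), pos 1: a→m (+12), pos 2: s→x (+5), pos 3: t→f (+12) — repeating every 2. A repeating key of period 2 is used — shifts +5, +12 over and over.
Undoing it on umzej: u−5=p, m−12=a, z−5=u, e−12=s, j−5=e.

pause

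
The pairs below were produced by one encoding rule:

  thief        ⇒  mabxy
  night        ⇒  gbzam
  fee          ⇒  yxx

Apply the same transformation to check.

vaxvd

Compare letters: t→m is +19, h→a is +19, i→b is +19 — a constant shift. Every letter moves 19 places later in the alphabet, wrapping around z→a.
Applying it to check: c+19=v, h+19=a, e+19=x, c+19=v, k+19=d.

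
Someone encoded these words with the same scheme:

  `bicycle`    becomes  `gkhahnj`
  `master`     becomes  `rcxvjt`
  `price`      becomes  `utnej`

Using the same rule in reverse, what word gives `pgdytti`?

keyword

Shifts by position in bicycle: pos 0: b→g (+5), pos 1: i→k (+2), pos 2: c→h (+5), pos 3: y→a (+2) — repeating every 2. A repeating key of period 2 is used — shifts +5, +2 over and over.
Reversing it on pgdytti: p−5=k, g−2=e, d−5=y, y−2=w, t−5=o, t−2=r, i−5=d.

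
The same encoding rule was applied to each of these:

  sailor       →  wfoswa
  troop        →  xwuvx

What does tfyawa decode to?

The shift increases by 1 at each position, starting from +4: 4, 5, 6, ….
Undoing it on tfyawa: t−4=p, f−5=a, y−6=s, a−7=t, w−8=o, a−9=r.

pastor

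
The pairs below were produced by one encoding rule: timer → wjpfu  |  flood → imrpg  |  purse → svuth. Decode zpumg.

world

Shifts by position in timer: pos 0: t→w (+3), pos 1: i→j (+1), pos 2: m→p (+3), pos 3: e→f (+1) — repeating every 2. A repeating key of period 2 is used — shifts +3, +1 over and over.
Decoding zpumg: z−3=w, p−1=o, u−3=r, m−1=l, g−3=d.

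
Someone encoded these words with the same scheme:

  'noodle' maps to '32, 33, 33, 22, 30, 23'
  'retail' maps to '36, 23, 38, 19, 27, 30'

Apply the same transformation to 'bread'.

20, 36, 23, 19, 22

n is letter #14 and maps to 32: an offset of 18. Each letter is replaced by its alphabet position (a=1..z=26) + 18.
Applying it to bread: b=2→20, r=18→36, e=5→23, a=1→19, d=4→22.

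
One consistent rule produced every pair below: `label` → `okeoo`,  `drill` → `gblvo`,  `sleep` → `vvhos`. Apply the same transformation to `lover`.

Shifts by position in label: pos 0: l→o (+3), pos 1: a→k (+10), pos 2: b→e (+3), pos 3: e→o (+10) — repeating every 2. The shifts repeat in a cycle of length 2: positions 0,1,… shift by +3, +10, then the pattern repeats.
Applying it to lover: l+3=o, o+10=y, v+3=y, e+10=o, r+3=u.

oyyou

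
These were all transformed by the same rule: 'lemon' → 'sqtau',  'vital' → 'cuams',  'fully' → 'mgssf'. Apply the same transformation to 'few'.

The shift depends on letter class: consonant l→s is +7, but vowel e→q is +12. Vowels shift forward by 12 and consonants shift forward by 7.
Applying it to few: f(cons)+7=m, e(vowel)+12=q, w(cons)+7=d.

mqd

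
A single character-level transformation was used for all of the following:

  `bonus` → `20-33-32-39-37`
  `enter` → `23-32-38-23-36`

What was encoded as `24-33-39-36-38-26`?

fourth

b is letter #2 and maps to 20: an offset of 18. Each letter is replaced by its alphabet position (a=1..z=26) + 18.
Reversing it on 24-33-39-36-38-26: 24→(24−18)÷1=6=f, 33→(33−18)÷1=15=o, 39→(39−18)÷1=21=u, 36→(36−18)÷1=18=r, 38→(38−18)÷1=20=t, 26→(26−18)÷1=8=h.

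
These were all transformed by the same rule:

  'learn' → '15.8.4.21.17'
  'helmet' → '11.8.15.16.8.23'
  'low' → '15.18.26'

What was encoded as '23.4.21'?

l is letter #12 and maps to 15: an offset of 3. Each letter is replaced by its alphabet position (a=1..z=26) + 3.
Reversing it on 23.4.21: 23→(23−3)÷1=20=t, 4→(4−3)÷1=1=a, 21→(21−3)÷1=18=r.

tar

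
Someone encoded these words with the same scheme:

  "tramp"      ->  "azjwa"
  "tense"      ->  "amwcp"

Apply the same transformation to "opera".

vxnbl

In tramp: t→a is +7, r→z is +8, a→j is +9, m→w is +10 — the shift increases by 1 each position. Each letter shifts forward by (position + 7), i.e. 7, 8, 9, … — the shift grows by one for each successive letter.
For opera: o+7=v, p+8=x, e+9=n, r+10=b, a+11=l.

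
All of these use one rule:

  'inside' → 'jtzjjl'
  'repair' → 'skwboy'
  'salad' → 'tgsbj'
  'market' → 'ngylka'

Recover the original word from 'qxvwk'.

prove

It's a Vigenère-style cipher with numeric key [1,6,7]: position i shifts by key[i mod 3].
Decoding qxvwk: q−1=p, x−6=r, v−7=o, w−1=v, k−6=e.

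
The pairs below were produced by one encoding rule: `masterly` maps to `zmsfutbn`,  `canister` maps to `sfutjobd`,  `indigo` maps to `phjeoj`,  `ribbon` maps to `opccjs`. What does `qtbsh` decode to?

The output letters match the input read backwards, each shifted +1: masterly reversed is ylretsam. Two steps: reverse the string, then apply a Caesar shift of +1.
Reversing it on qtbsh: shift back: q−1=p, t−1=s, b−1=a, s−1=r, h−1=g → psarg; then reverse → grasp.

grasp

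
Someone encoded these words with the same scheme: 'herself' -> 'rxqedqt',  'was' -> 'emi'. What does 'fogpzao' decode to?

conduct

The output letters match the input read backwards, each shifted +12: herself reversed is flesreh. Two steps: reverse the string, then apply a Caesar shift of +12.
Undoing it on fogpzao: shift back: f−12=t, o−12=c, g−12=u, p−12=d, z−12=n, a−12=o, o−12=c → tcudnoc; then reverse → conduct.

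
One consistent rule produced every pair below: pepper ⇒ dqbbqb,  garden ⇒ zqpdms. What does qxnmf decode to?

The output letters match the input read backwards, each shifted +12: pepper reversed is reppep. Two steps: reverse the string, then apply a Caesar shift of +12.
Decoding qxnmf: shift back: q−12=e, x−12=l, n−12=b, m−12=a, f−12=t → elbat; then reverse → table.

table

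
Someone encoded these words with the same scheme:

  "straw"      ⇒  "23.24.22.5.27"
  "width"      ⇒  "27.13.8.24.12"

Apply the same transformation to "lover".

s is letter #19 and maps to 23: an offset of 4. Each letter is replaced by its alphabet position (a=1..z=26) + 4.
For lover: l=12→16, o=15→19, v=22→26, e=5→9, r=18→22.

16.19.26.9.22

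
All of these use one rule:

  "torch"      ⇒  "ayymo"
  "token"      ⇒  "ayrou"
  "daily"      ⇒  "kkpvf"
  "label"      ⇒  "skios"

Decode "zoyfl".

Shifts by position in torch: pos 0: t→a (+7), pos 1: o→y (+10), pos 2: r→y (+7), pos 3: c→m (+10) — repeating every 2. The shifts repeat in a cycle of length 2: positions 0,1,… shift by +7, +10, then the pattern repeats.
Reversing it on zoyfl: z−7=s, o−10=e, y−7=r, f−10=v, l−7=e.

serve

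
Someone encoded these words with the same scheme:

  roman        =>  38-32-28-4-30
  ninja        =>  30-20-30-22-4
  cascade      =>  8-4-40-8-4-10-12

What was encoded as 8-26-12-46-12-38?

r(#18)→38 and o(#15)→32: differences scale by 2, so n = 2·pos + 2. Each letter becomes 2×(its alphabet position, a=1..z=26) + 2.
Undoing it on 8-26-12-46-12-38: 8→(8−2)÷2=3=c, 26→(26−2)÷2=12=l, 12→(12−2)÷2=5=e, 46→(46−2)÷2=22=v, 12→(12−2)÷2=5=e, 38→(38−2)÷2=18=r.

clever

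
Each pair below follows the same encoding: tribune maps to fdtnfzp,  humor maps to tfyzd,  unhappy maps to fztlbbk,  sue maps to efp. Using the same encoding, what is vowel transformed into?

Vowels shift forward by 11 and consonants shift forward by 12.
On vowel: v(cons)+12=h, o(vowel)+11=z, w(cons)+12=i, e(vowel)+11=p, l(cons)+12=x.

hzipx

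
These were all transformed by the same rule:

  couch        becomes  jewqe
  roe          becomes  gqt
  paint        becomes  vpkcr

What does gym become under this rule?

oai

The output letters match the input read backwards, each shifted +2: couch reversed is hcuoc. Two steps: reverse the string, then apply a Caesar shift of +2.
On gym: reverse → myg; then shift: m+2=o, y+2=a, g+2=i.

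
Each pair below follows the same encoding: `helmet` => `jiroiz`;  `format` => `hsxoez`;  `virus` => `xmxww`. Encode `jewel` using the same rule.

Shifts by position in helmet: pos 0: h→j (+2), pos 1: e→i (+4), pos 2: l→r (+6), pos 3: m→o (+2), pos 4: e→i (+4), pos 5: t→z (+6) — repeating every 3. The shifts repeat in a cycle of length 3: positions 0,1,… shift by +2, +4, +6, then the pattern repeats.
On jewel: j+2=l, e+4=i, w+6=c, e+2=g, l+4=p.

licgp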